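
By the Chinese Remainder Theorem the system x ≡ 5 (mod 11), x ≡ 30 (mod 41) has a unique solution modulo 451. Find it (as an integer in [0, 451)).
The moduli 11, 41 are pairwise coprime, so by the CRT there is a unique solution mod 11·41 = 451.
Solve by successive substitution. Start with x ≡ 5 (mod 11).
  Combine with x ≡ 30 (mod 41): write x = 5 + 11·t and require 5 + 11·t ≡ 30 (mod 41), i.e. 11·t ≡ 30 − 5 ≡ 25 (mod 41). Since 11^(−1) ≡ 15 (mod 41), t ≡ 15·25 ≡ 6 (mod 41). So x ≡ 5 + 11·6 = 71 (mod 451).
Unique solution in [0, 451): x = 71.

Final answer: x ≡ 71 (mod 451); the representative in [0, 451) is 71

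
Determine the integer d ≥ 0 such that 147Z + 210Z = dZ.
(147, 210) = (21); d = 21

In the PID Z, (a, b) is generated by gcd(a, b). Compute gcd(210, 147) with the extended Euclidean algorithm, tracking rows (r, s, t) with s·210 + t·147 = r:
  row A: (210, 1, 0)   [1·210 + 0·147 = 210]
  row B: (147, 0, 1)   [0·210 + 1·147 = 147]
  210 = 1·147 + 63   → row C = row A − 1·row B = (63, 1, −1)   [check: 1·210 − 1·147 = 63]
  147 = 2·63 + 21   → row D = row B − 2·row C = (21, −2, 3)   [check: −2·210 + 3·147 = 21]
  63 = 3·21 + 0   → remainder 0, stop. gcd = 21 (last nonzero row D).
So gcd(147, 210) = 21, with Bézout identity −2·210 + 3·147 = 21. Containment (⊇): the Bézout identity exhibits 21 as an element of (147, 210), giving (21) ⊆ (147, 210). Containment (⊆): since 21 | 147 and 21 | 210 (147 = 21·7, 210 = 21·10), every Z-linear combination of 147 and 210 is divisible by 21, so (147, 210) ⊆ (21). Therefore (147, 210) = (21), d = 21.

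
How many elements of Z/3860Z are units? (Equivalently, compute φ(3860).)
Z/3860Z has φ(3860) = 1536 units

An element a ∈ Z/3860Z is a unit iff gcd(a, 3860) = 1, so the number of units is φ(3860). φ is multiplicative, with φ(p^e) = p^e − p^(e−1). Factorise 3860 = 2^2 · 5 · 193. Then
  φ(3860) = (2^2 − 2^1) · (5 − 1) · (193 − 1) = 2 · 4 · 192 = 1536.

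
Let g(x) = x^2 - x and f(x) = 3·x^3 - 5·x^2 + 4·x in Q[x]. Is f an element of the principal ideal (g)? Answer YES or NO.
NO

In Q[x] the ideal (g) consists of all multiples of g, so f ∈ (g) iff g | f, i.e. iff the remainder of f on division by g is 0. Divide f by g (g is monic, so eliminate the leading term of the running remainder at each step):
  leading term 3·x^3: subtract (3·x)·g(x) = 3·x^3 - 3·x^2, leaving -2·x^2 + 4·x
  leading term -2·x^2: subtract (-2)·g(x) = -2·x^2 + 2·x, leaving 2·x
The remainder r(x) = 2·x ≠ 0 (and deg r < deg g), so g ∤ f, i.e. f ∉ (g).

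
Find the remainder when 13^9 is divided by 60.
13

Use repeated squaring. Binary(9) = 1001. Walk through the bits of the exponent 9 left-to-right: at each bit after the leading one, square the running value, then multiply by 13 if the bit is 1 (always reducing mod 60):
  bit 1 = 1 (leading): start with 13.
  bit 2 = 0: square 13^2 = 169 ≡ 49 (mod 60).
  bit 3 = 0: square 49^2 = 2401 ≡ 1 (mod 60).
  bit 4 = 1: square 1^2 = 1; bit is 1, so multiply 1·13 = 13 (mod 60).
Final value: 13^9 ≡ 13 (mod 60).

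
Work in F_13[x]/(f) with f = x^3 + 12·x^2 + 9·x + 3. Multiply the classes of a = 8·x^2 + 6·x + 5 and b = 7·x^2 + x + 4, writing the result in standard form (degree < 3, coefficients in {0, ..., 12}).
Multiply as integer polynomials: a · b = 56·x^4 + 50·x^3 + 73·x^2 + 29·x + 20. Reducing coefficients mod 13: a · b ≡ 4·x^4 + 11·x^3 + 8·x^2 + 3·x + 7. Now divide by f(x) = x^3 + 12·x^2 + 9·x + 3 in F_13[x], eliminating the leading term at each step:
  leading term 4·x^4: subtract (4·x)·f(x) = 4·x^4 + 9·x^3 + 10·x^2 + 12·x, leaving 2·x^3 + 11·x^2 + 4·x + 7 (coefficients mod 13)
  leading term 2·x^3: subtract (2)·f(x) = 2·x^3 + 11·x^2 + 5·x + 6, leaving 12·x + 1 (coefficients mod 13)
The degree is now < 3, so this is the remainder. Hence a · b ≡ 12·x + 1 in F_13[x]/(f).

Final answer: a · b ≡ 12·x + 1 (mod f(x))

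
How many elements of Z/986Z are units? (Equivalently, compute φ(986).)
An element a ∈ Z/986Z is a unit iff gcd(a, 986) = 1, so the number of units is φ(986). φ is multiplicative, with φ(p^e) = p^e − p^(e−1). Factorise 986 = 2 · 17 · 29. Then
  φ(986) = (2 − 1) · (17 − 1) · (29 − 1) = 1 · 16 · 28 = 448.

Final answer: Z/986Z has φ(986) = 448 units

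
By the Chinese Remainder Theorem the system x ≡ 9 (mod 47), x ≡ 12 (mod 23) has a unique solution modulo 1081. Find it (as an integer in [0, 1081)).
x ≡ 150 (mod 1081); the representative in [0, 1081) is 150

The moduli 47, 23 are pairwise coprime, so by the CRT there is a unique solution mod 47·23 = 1081.
Solve by successive substitution. Start with x ≡ 9 (mod 47).
  Combine with x ≡ 12 (mod 23): write x = 9 + 47·t and require 9 + 47·t ≡ 12 (mod 23), i.e. 47·t ≡ 12 − 9 ≡ 3 (mod 23). Since 47^(−1) ≡ 1 (mod 23) (47 ≡ 1 (mod 23)), t ≡ 1·3 ≡ 3 (mod 23). So x ≡ 9 + 47·3 = 150 (mod 1081).
Unique solution in [0, 1081): x = 150.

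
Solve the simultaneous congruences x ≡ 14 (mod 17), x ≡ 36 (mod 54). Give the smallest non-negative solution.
x ≡ 252 (mod 918); the representative in [0, 918) is 252

The moduli 17, 54 are pairwise coprime, so by the CRT there is a unique solution mod 17·54 = 918.
Solve by successive substitution. Start with x ≡ 14 (mod 17).
  Combine with x ≡ 36 (mod 54): write x = 14 + 17·t and require 14 + 17·t ≡ 36 (mod 54), i.e. 17·t ≡ 36 − 14 ≡ 22 (mod 54). Since 17^(−1) ≡ 35 (mod 54), t ≡ 35·22 ≡ 14 (mod 54). So x ≡ 14 + 17·14 = 252 (mod 918).
Unique solution in [0, 918): x = 252.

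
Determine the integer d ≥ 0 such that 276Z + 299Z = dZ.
In the PID Z, (a, b) is generated by gcd(a, b). Compute gcd(299, 276) with the extended Euclidean algorithm, tracking rows (r, s, t) with s·299 + t·276 = r:
  row A: (299, 1, 0)   [1·299 + 0·276 = 299]
  row B: (276, 0, 1)   [0·299 + 1·276 = 276]
  299 = 1·276 + 23   → row C = row A − 1·row B = (23, 1, −1)   [check: 1·299 − 1·276 = 23]
  276 = 12·23 + 0   → remainder 0, stop. gcd = 23 (last nonzero row C).
So gcd(276, 299) = 23, with Bézout identity 1·299 − 1·276 = 23. Containment (⊇): the Bézout identity exhibits 23 as an element of (276, 299), giving (23) ⊆ (276, 299). Containment (⊆): since 23 | 276 and 23 | 299 (276 = 23·12, 299 = 23·13), every Z-linear combination of 276 and 299 is divisible by 23, so (276, 299) ⊆ (23). Therefore (276, 299) = (23), d = 23.

Final answer: (276, 299) = (23); d = 23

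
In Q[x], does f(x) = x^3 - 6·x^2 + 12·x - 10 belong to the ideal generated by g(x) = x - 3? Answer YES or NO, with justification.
NO

In Q[x] the ideal (g) consists of all multiples of g, so f ∈ (g) iff g | f, i.e. iff the remainder of f on division by g is 0. Divide f by g (g is monic, so eliminate the leading term of the running remainder at each step):
  leading term x^3: subtract (x^2)·g(x) = x^3 - 3·x^2, leaving -3·x^2 + 12·x - 10
  leading term -3·x^2: subtract (-3·x)·g(x) = -3·x^2 + 9·x, leaving 3·x - 10
  leading term 3·x: subtract (3)·g(x) = 3·x - 9, leaving -1
The remainder r(x) = -1 ≠ 0 (and deg r < deg g), so g ∤ f, i.e. f ∉ (g).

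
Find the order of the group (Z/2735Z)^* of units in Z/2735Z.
(Z/2735Z)^* consists of the classes a with gcd(a, 2735) = 1, so its order is φ(2735). φ is multiplicative, with φ(p^e) = p^e − p^(e−1). Factorise 2735 = 5 · 547. Then
  φ(2735) = (5 − 1) · (547 − 1) = 4 · 546 = 2184.
Thus |(Z/2735Z)^*| = 2184.

Final answer: |(Z/2735Z)^*| = 2184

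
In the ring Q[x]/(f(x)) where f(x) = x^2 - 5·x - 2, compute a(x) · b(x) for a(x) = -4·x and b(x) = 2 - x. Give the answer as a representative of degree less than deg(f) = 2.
a · b ≡ 12·x + 8 (mod f(x))

First multiply in Q[x] without reducing: a · b = 4·x^2 - 8·x. Now divide by f(x) = x^2 - 5·x - 2, eliminating the leading term at each step:
  leading term 4·x^2: subtract (4)·f(x) = 4·x^2 - 20·x - 8, leaving 12·x + 8
The degree is now < 2, so this is the remainder. Hence a · b ≡ 12·x + 8 in Q[x]/(f).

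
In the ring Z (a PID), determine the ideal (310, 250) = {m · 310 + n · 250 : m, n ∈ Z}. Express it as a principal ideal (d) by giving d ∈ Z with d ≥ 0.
(310, 250) = (10); d = 10

In the PID Z, (a, b) is generated by gcd(a, b). Compute gcd(310, 250) with the extended Euclidean algorithm, tracking rows (r, s, t) with s·310 + t·250 = r:
  row A: (310, 1, 0)   [1·310 + 0·250 = 310]
  row B: (250, 0, 1)   [0·310 + 1·250 = 250]
  310 = 1·250 + 60   → row C = row A − 1·row B = (60, 1, −1)   [check: 1·310 − 1·250 = 60]
  250 = 4·60 + 10   → row D = row B − 4·row C = (10, −4, 5)   [check: −4·310 + 5·250 = 10]
  60 = 6·10 + 0   → remainder 0, stop. gcd = 10 (last nonzero row D).
So gcd(310, 250) = 10, with Bézout identity −4·310 + 5·250 = 10. Containment (⊇): the Bézout identity exhibits 10 as an element of (310, 250), giving (10) ⊆ (310, 250). Containment (⊆): since 10 | 310 and 10 | 250 (310 = 10·31, 250 = 10·25), every Z-linear combination of 310 and 250 is divisible by 10, so (310, 250) ⊆ (10). Therefore (310, 250) = (10), d = 10.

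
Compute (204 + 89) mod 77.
Reduce the summands first: 204 ≡ 50, 89 ≡ 12 (mod 77), so 204 + 89 ≡ 50 + 12 (mod 77). 50 + 12 = 62; 62 = 0·77 + 62, so (204 + 89) mod 77 = 62.

Final answer: 62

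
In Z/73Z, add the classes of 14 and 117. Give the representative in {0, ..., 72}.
58

Reduce the summands first: 117 ≡ 44 (mod 73), so 14 + 117 ≡ 14 + 44 (mod 73). 14 + 44 = 58; 58 = 0·73 + 58, so (14 + 117) mod 73 = 58.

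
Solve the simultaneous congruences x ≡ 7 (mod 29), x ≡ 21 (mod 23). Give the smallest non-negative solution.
The moduli 29, 23 are pairwise coprime, so by the CRT there is a unique solution mod 29·23 = 667.
Solve by successive substitution. Start with x ≡ 7 (mod 29).
  Combine with x ≡ 21 (mod 23): write x = 7 + 29·t and require 7 + 29·t ≡ 21 (mod 23), i.e. 29·t ≡ 21 − 7 ≡ 14 (mod 23). Since 29^(−1) ≡ 4 (mod 23) (29 ≡ 6 (mod 23)), t ≡ 4·14 ≡ 10 (mod 23). So x ≡ 7 + 29·10 = 297 (mod 667).
Unique solution in [0, 667): x = 297.

Final answer: x ≡ 297 (mod 667); the representative in [0, 667) is 297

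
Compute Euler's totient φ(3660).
φ(3660) = 960

φ is multiplicative, with φ(p^e) = p^e − p^(e−1). Factorise 3660 = 2^2 · 3 · 5 · 61. Then
  φ(3660) = (2^2 − 2^1) · (3 − 1) · (5 − 1) · (61 − 1) = 2 · 2 · 4 · 60 = 960.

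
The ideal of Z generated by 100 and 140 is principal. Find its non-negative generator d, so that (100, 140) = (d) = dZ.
In the PID Z, (a, b) is generated by gcd(a, b). Compute gcd(140, 100) with the extended Euclidean algorithm, tracking rows (r, s, t) with s·140 + t·100 = r:
  row A: (140, 1, 0)   [1·140 + 0·100 = 140]
  row B: (100, 0, 1)   [0·140 + 1·100 = 100]
  140 = 1·100 + 40   → row C = row A − 1·row B = (40, 1, −1)   [check: 1·140 − 1·100 = 40]
  100 = 2·40 + 20   → row D = row B − 2·row C = (20, −2, 3)   [check: −2·140 + 3·100 = 20]
  40 = 2·20 + 0   → remainder 0, stop. gcd = 20 (last nonzero row D).
So gcd(100, 140) = 20, with Bézout identity −2·140 + 3·100 = 20. Containment (⊇): the Bézout identity exhibits 20 as an element of (100, 140), giving (20) ⊆ (100, 140). Containment (⊆): since 20 | 100 and 20 | 140 (100 = 20·5, 140 = 20·7), every Z-linear combination of 100 and 140 is divisible by 20, so (100, 140) ⊆ (20). Therefore (100, 140) = (20), d = 20.

Final answer: (100, 140) = (20); d = 20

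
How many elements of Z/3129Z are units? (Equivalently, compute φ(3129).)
An element a ∈ Z/3129Z is a unit iff gcd(a, 3129) = 1, so the number of units is φ(3129). φ is multiplicative, with φ(p^e) = p^e − p^(e−1). Factorise 3129 = 3 · 7 · 149. Then
  φ(3129) = (3 − 1) · (7 − 1) · (149 − 1) = 2 · 6 · 148 = 1776.

Final answer: Z/3129Z has φ(3129) = 1776 units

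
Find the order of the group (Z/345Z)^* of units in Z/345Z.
(Z/345Z)^* consists of the classes a with gcd(a, 345) = 1, so its order is φ(345). φ is multiplicative, with φ(p^e) = p^e − p^(e−1). Factorise 345 = 3 · 5 · 23. Then
  φ(345) = (3 − 1) · (5 − 1) · (23 − 1) = 2 · 4 · 22 = 176.
Thus |(Z/345Z)^*| = 176.

Final answer: |(Z/345Z)^*| = 176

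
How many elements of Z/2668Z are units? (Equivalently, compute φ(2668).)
An element a ∈ Z/2668Z is a unit iff gcd(a, 2668) = 1, so the number of units is φ(2668). φ is multiplicative, with φ(p^e) = p^e − p^(e−1). Factorise 2668 = 2^2 · 23 · 29. Then
  φ(2668) = (2^2 − 2^1) · (23 − 1) · (29 − 1) = 2 · 22 · 28 = 1232.

Final answer: Z/2668Z has φ(2668) = 1232 units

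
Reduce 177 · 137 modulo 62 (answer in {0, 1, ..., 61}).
Reduce the factors first: 177 ≡ 53, 137 ≡ 13 (mod 62), so 177 · 137 ≡ 53 · 13 (mod 62). 53 · 13 = 689. Dividing by 62: 689 = 11·62 + 7. So (177 · 137) mod 62 = 7.

Final answer: 7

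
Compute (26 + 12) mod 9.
Reduce the summands first: 26 ≡ 8, 12 ≡ 3 (mod 9), so 26 + 12 ≡ 8 + 3 (mod 9). 8 + 3 = 11; 11 = 1·9 + 2, so (26 + 12) mod 9 = 2.

Final answer: 2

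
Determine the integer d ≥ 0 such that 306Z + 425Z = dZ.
(306, 425) = (17); d = 17

In the PID Z, (a, b) is generated by gcd(a, b). Compute gcd(425, 306) with the extended Euclidean algorithm, tracking rows (r, s, t) with s·425 + t·306 = r:
  row A: (425, 1, 0)   [1·425 + 0·306 = 425]
  row B: (306, 0, 1)   [0·425 + 1·306 = 306]
  425 = 1·306 + 119   → row C = row A − 1·row B = (119, 1, −1)   [check: 1·425 − 1·306 = 119]
  306 = 2·119 + 68   → row D = row B − 2·row C = (68, −2, 3)   [check: −2·425 + 3·306 = 68]
  119 = 1·68 + 51   → row E = row C − 1·row D = (51, 3, −4)   [check: 3·425 − 4·306 = 51]
  68 = 1·51 + 17   → row F = row D − 1·row E = (17, −5, 7)   [check: −5·425 + 7·306 = 17]
  51 = 3·17 + 0   → remainder 0, stop. gcd = 17 (last nonzero row F).
So gcd(306, 425) = 17, with Bézout identity −5·425 + 7·306 = 17. Containment (⊇): the Bézout identity exhibits 17 as an element of (306, 425), giving (17) ⊆ (306, 425). Containment (⊆): since 17 | 306 and 17 | 425 (306 = 17·18, 425 = 17·25), every Z-linear combination of 306 and 425 is divisible by 17, so (306, 425) ⊆ (17). Therefore (306, 425) = (17), d = 17.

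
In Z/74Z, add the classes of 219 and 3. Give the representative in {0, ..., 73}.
0

Reduce the summands first: 219 ≡ 71 (mod 74), so 219 + 3 ≡ 71 + 3 (mod 74). 71 + 3 = 74; 74 = 1·74 + 0, so (219 + 3) mod 74 = 0.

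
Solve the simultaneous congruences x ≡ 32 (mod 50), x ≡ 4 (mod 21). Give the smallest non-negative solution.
x ≡ 382 (mod 1050); the representative in [0, 1050) is 382

The moduli 50, 21 are pairwise coprime, so by the CRT there is a unique solution mod 50·21 = 1050.
Solve by successive substitution. Start with x ≡ 32 (mod 50).
  Combine with x ≡ 4 (mod 21): write x = 32 + 50·t and require 32 + 50·t ≡ 4 (mod 21), i.e. 50·t ≡ 4 − 32 ≡ 14 (mod 21). Since 50^(−1) ≡ 8 (mod 21) (50 ≡ 8 (mod 21)), t ≡ 8·14 ≡ 7 (mod 21). So x ≡ 32 + 50·7 = 382 (mod 1050).
Unique solution in [0, 1050): x = 382.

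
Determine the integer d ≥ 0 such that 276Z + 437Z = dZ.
In the PID Z, (a, b) is generated by gcd(a, b). Compute gcd(437, 276) with the extended Euclidean algorithm, tracking rows (r, s, t) with s·437 + t·276 = r:
  row A: (437, 1, 0)   [1·437 + 0·276 = 437]
  row B: (276, 0, 1)   [0·437 + 1·276 = 276]
  437 = 1·276 + 161   → row C = row A − 1·row B = (161, 1, −1)   [check: 1·437 − 1·276 = 161]
  276 = 1·161 + 115   → row D = row B − 1·row C = (115, −1, 2)   [check: −1·437 + 2·276 = 115]
  161 = 1·115 + 46   → row E = row C − 1·row D = (46, 2, −3)   [check: 2·437 − 3·276 = 46]
  115 = 2·46 + 23   → row F = row D − 2·row E = (23, −5, 8)   [check: −5·437 + 8·276 = 23]
  46 = 2·23 + 0   → remainder 0, stop. gcd = 23 (last nonzero row F).
So gcd(276, 437) = 23, with Bézout identity −5·437 + 8·276 = 23. Containment (⊇): the Bézout identity exhibits 23 as an element of (276, 437), giving (23) ⊆ (276, 437). Containment (⊆): since 23 | 276 and 23 | 437 (276 = 23·12, 437 = 23·19), every Z-linear combination of 276 and 437 is divisible by 23, so (276, 437) ⊆ (23). Therefore (276, 437) = (23), d = 23.

Final answer: (276, 437) = (23); d = 23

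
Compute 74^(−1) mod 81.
Apply the extended Euclidean algorithm to (81, 74), tracking rows (r, s, t) with s·81 + t·74 = r. Each division r_prev = q·r_cur + r_new produces the new row as (previous row) − q·(current row):
  row A: (81, 1, 0)   [1·81 + 0·74 = 81]
  row B: (74, 0, 1)   [0·81 + 1·74 = 74]
  81 = 1·74 + 7   → row C = row A − 1·row B = (7, 1, −1)   [check: 1·81 − 1·74 = 7]
  74 = 10·7 + 4   → row D = row B − 10·row C = (4, −10, 11)   [check: −10·81 + 11·74 = 4]
  7 = 1·4 + 3   → row E = row C − 1·row D = (3, 11, −12)   [check: 11·81 − 12·74 = 3]
  4 = 1·3 + 1   → row F = row D − 1·row E = (1, −21, 23)   [check: −21·81 + 23·74 = 1]
  3 = 3·1 + 0   → remainder 0, stop. gcd = 1 (last nonzero row F).
The gcd is 1, so 74 is invertible mod 81. The last nonzero row gives −21·81 + 23·74 = 1, so t = 23. So 74^(−1) ≡ 23 (mod 81). Verify: 74 · 23 = 1702 ≡ 1 (mod 81). ✓

Final answer: 74^(−1) ≡ 23 (mod 81)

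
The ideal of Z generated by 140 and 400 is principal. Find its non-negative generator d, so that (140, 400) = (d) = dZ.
In the PID Z, (a, b) is generated by gcd(a, b). Compute gcd(400, 140) with the extended Euclidean algorithm, tracking rows (r, s, t) with s·400 + t·140 = r:
  row A: (400, 1, 0)   [1·400 + 0·140 = 400]
  row B: (140, 0, 1)   [0·400 + 1·140 = 140]
  400 = 2·140 + 120   → row C = row A − 2·row B = (120, 1, −2)   [check: 1·400 − 2·140 = 120]
  140 = 1·120 + 20   → row D = row B − 1·row C = (20, −1, 3)   [check: −1·400 + 3·140 = 20]
  120 = 6·20 + 0   → remainder 0, stop. gcd = 20 (last nonzero row D).
So gcd(140, 400) = 20, with Bézout identity −1·400 + 3·140 = 20. Containment (⊇): the Bézout identity exhibits 20 as an element of (140, 400), giving (20) ⊆ (140, 400). Containment (⊆): since 20 | 140 and 20 | 400 (140 = 20·7, 400 = 20·20), every Z-linear combination of 140 and 400 is divisible by 20, so (140, 400) ⊆ (20). Therefore (140, 400) = (20), d = 20.

Final answer: (140, 400) = (20); d = 20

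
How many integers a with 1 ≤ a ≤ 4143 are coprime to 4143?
The number of a ∈ {1, ..., 4143} with gcd(a, 4143) = 1 is by definition Euler's totient φ(4143). φ is multiplicative, with φ(p^e) = p^e − p^(e−1). Factorise 4143 = 3 · 1381. Then
  φ(4143) = (3 − 1) · (1381 − 1) = 2 · 1380 = 2760.
So there are 2760 such integers.

Final answer: 2760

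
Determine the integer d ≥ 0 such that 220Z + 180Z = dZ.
In the PID Z, (a, b) is generated by gcd(a, b). Compute gcd(220, 180) with the extended Euclidean algorithm, tracking rows (r, s, t) with s·220 + t·180 = r:
  row A: (220, 1, 0)   [1·220 + 0·180 = 220]
  row B: (180, 0, 1)   [0·220 + 1·180 = 180]
  220 = 1·180 + 40   → row C = row A − 1·row B = (40, 1, −1)   [check: 1·220 − 1·180 = 40]
  180 = 4·40 + 20   → row D = row B − 4·row C = (20, −4, 5)   [check: −4·220 + 5·180 = 20]
  40 = 2·20 + 0   → remainder 0, stop. gcd = 20 (last nonzero row D).
So gcd(220, 180) = 20, with Bézout identity −4·220 + 5·180 = 20. Containment (⊇): the Bézout identity exhibits 20 as an element of (220, 180), giving (20) ⊆ (220, 180). Containment (⊆): since 20 | 220 and 20 | 180 (220 = 20·11, 180 = 20·9), every Z-linear combination of 220 and 180 is divisible by 20, so (220, 180) ⊆ (20). Therefore (220, 180) = (20), d = 20.

Final answer: (220, 180) = (20); d = 20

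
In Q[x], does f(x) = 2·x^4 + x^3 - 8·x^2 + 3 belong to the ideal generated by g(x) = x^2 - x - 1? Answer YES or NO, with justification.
YES

In Q[x] the ideal (g) consists of all multiples of g, so f ∈ (g) iff g | f, i.e. iff the remainder of f on division by g is 0. Divide f by g (g is monic, so eliminate the leading term of the running remainder at each step):
  leading term 2·x^4: subtract (2·x^2)·g(x) = 2·x^4 - 2·x^3 - 2·x^2, leaving 3·x^3 - 6·x^2 + 3
  leading term 3·x^3: subtract (3·x)·g(x) = 3·x^3 - 3·x^2 - 3·x, leaving -3·x^2 + 3·x + 3
  leading term -3·x^2: subtract (-3)·g(x) = -3·x^2 + 3·x + 3, leaving 0
The remainder is 0, so f(x) = g(x) · h(x) with h(x) = 2·x^2 + 3·x - 3. Hence g | f, i.e. f ∈ (g).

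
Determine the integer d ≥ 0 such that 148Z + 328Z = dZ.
In the PID Z, (a, b) is generated by gcd(a, b). Compute gcd(328, 148) with the extended Euclidean algorithm, tracking rows (r, s, t) with s·328 + t·148 = r:
  row A: (328, 1, 0)   [1·328 + 0·148 = 328]
  row B: (148, 0, 1)   [0·328 + 1·148 = 148]
  328 = 2·148 + 32   → row C = row A − 2·row B = (32, 1, −2)   [check: 1·328 − 2·148 = 32]
  148 = 4·32 + 20   → row D = row B − 4·row C = (20, −4, 9)   [check: −4·328 + 9·148 = 20]
  32 = 1·20 + 12   → row E = row C − 1·row D = (12, 5, −11)   [check: 5·328 − 11·148 = 12]
  20 = 1·12 + 8   → row F = row D − 1·row E = (8, −9, 20)   [check: −9·328 + 20·148 = 8]
  12 = 1·8 + 4   → row G = row E − 1·row F = (4, 14, −31)   [check: 14·328 − 31·148 = 4]
  8 = 2·4 + 0   → remainder 0, stop. gcd = 4 (last nonzero row G).
So gcd(148, 328) = 4, with Bézout identity 14·328 − 31·148 = 4. Containment (⊇): the Bézout identity exhibits 4 as an element of (148, 328), giving (4) ⊆ (148, 328). Containment (⊆): since 4 | 148 and 4 | 328 (148 = 4·37, 328 = 4·82), every Z-linear combination of 148 and 328 is divisible by 4, so (148, 328) ⊆ (4). Therefore (148, 328) = (4), d = 4.

Final answer: (148, 328) = (4); d = 4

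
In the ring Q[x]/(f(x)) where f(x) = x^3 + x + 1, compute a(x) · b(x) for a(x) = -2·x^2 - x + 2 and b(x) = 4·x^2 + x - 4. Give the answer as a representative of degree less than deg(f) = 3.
First multiply in Q[x] without reducing: a · b = -8·x^4 - 6·x^3 + 15·x^2 + 6·x - 8. Now divide by f(x) = x^3 + x + 1, eliminating the leading term at each step:
  leading term -8·x^4: subtract (-8·x)·f(x) = -8·x^4 - 8·x^2 - 8·x, leaving -6·x^3 + 23·x^2 + 14·x - 8
  leading term -6·x^3: subtract (-6)·f(x) = -6·x^3 - 6·x - 6, leaving 23·x^2 + 20·x - 2
The degree is now < 3, so this is the remainder. Hence a · b ≡ 23·x^2 + 20·x - 2 in Q[x]/(f).

Final answer: a · b ≡ 23·x^2 + 20·x - 2 (mod f(x))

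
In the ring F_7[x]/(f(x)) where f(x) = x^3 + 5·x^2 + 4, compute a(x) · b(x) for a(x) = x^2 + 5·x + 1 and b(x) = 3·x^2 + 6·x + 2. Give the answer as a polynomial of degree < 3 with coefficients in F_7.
Multiply as integer polynomials: a · b = 3·x^4 + 21·x^3 + 35·x^2 + 16·x + 2. Reducing coefficients mod 7: a · b ≡ 3·x^4 + 2·x + 2. Now divide by f(x) = x^3 + 5·x^2 + 4 in F_7[x], eliminating the leading term at each step:
  leading term 3·x^4: subtract (3·x)·f(x) = 3·x^4 + x^3 + 5·x, leaving 6·x^3 + 4·x + 2 (coefficients mod 7)
  leading term 6·x^3: subtract (6)·f(x) = 6·x^3 + 2·x^2 + 3, leaving 5·x^2 + 4·x + 6 (coefficients mod 7)
The degree is now < 3, so this is the remainder. Hence a · b ≡ 5·x^2 + 4·x + 6 in F_7[x]/(f).

Final answer: a · b ≡ 5·x^2 + 4·x + 6 (mod f(x))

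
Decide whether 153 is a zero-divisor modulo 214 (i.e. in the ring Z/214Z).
NO

gcd(153, 214) = 1, so 153 is a unit in Z/214Z (it has a multiplicative inverse). A unit cannot be a zero-divisor: if 153·b ≡ 0 then multiplying both sides by 153^(−1) gives b ≡ 0. So 153 is not a zero-divisor.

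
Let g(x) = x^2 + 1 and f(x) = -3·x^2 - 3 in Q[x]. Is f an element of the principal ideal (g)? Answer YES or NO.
In Q[x] the ideal (g) consists of all multiples of g, so f ∈ (g) iff g | f, i.e. iff the remainder of f on division by g is 0. Divide f by g (g is monic, so eliminate the leading term of the running remainder at each step):
  leading term -3·x^2: subtract (-3)·g(x) = -3·x^2 - 3, leaving 0
The remainder is 0, so f(x) = g(x) · h(x) with h(x) = -3. Hence g | f, i.e. f ∈ (g).

Final answer: YES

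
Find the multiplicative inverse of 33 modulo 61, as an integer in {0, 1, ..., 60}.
33^(−1) ≡ 37 (mod 61)

Apply the extended Euclidean algorithm to (61, 33), tracking rows (r, s, t) with s·61 + t·33 = r. Each division r_prev = q·r_cur + r_new produces the new row as (previous row) − q·(current row):
  row A: (61, 1, 0)   [1·61 + 0·33 = 61]
  row B: (33, 0, 1)   [0·61 + 1·33 = 33]
  61 = 1·33 + 28   → row C = row A − 1·row B = (28, 1, −1)   [check: 1·61 − 1·33 = 28]
  33 = 1·28 + 5   → row D = row B − 1·row C = (5, −1, 2)   [check: −1·61 + 2·33 = 5]
  28 = 5·5 + 3   → row E = row C − 5·row D = (3, 6, −11)   [check: 6·61 − 11·33 = 3]
  5 = 1·3 + 2   → row F = row D − 1·row E = (2, −7, 13)   [check: −7·61 + 13·33 = 2]
  3 = 1·2 + 1   → row G = row E − 1·row F = (1, 13, −24)   [check: 13·61 − 24·33 = 1]
  2 = 2·1 + 0   → remainder 0, stop. gcd = 1 (last nonzero row G).
The gcd is 1, so 33 is invertible mod 61. The last nonzero row gives 13·61 − 24·33 = 1, so t = −24. So 33^(−1) ≡ −24 ≡ 37 (mod 61). Verify: 33 · 37 = 1221 ≡ 1 (mod 61). ✓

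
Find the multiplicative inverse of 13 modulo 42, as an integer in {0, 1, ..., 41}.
13^(−1) ≡ 13 (mod 42)

Apply the extended Euclidean algorithm to (42, 13), tracking rows (r, s, t) with s·42 + t·13 = r. Each division r_prev = q·r_cur + r_new produces the new row as (previous row) − q·(current row):
  row A: (42, 1, 0)   [1·42 + 0·13 = 42]
  row B: (13, 0, 1)   [0·42 + 1·13 = 13]
  42 = 3·13 + 3   → row C = row A − 3·row B = (3, 1, −3)   [check: 1·42 − 3·13 = 3]
  13 = 4·3 + 1   → row D = row B − 4·row C = (1, −4, 13)   [check: −4·42 + 13·13 = 1]
  3 = 3·1 + 0   → remainder 0, stop. gcd = 1 (last nonzero row D).
The gcd is 1, so 13 is invertible mod 42. The last nonzero row gives −4·42 + 13·13 = 1, so t = 13. So 13^(−1) ≡ 13 (mod 42). Verify: 13 · 13 = 169 ≡ 1 (mod 42). ✓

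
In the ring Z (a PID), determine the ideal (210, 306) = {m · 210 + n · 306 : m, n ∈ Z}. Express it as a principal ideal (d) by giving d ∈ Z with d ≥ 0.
In the PID Z, (a, b) is generated by gcd(a, b). Compute gcd(306, 210) with the extended Euclidean algorithm, tracking rows (r, s, t) with s·306 + t·210 = r:
  row A: (306, 1, 0)   [1·306 + 0·210 = 306]
  row B: (210, 0, 1)   [0·306 + 1·210 = 210]
  306 = 1·210 + 96   → row C = row A − 1·row B = (96, 1, −1)   [check: 1·306 − 1·210 = 96]
  210 = 2·96 + 18   → row D = row B − 2·row C = (18, −2, 3)   [check: −2·306 + 3·210 = 18]
  96 = 5·18 + 6   → row E = row C − 5·row D = (6, 11, −16)   [check: 11·306 − 16·210 = 6]
  18 = 3·6 + 0   → remainder 0, stop. gcd = 6 (last nonzero row E).
So gcd(210, 306) = 6, with Bézout identity 11·306 − 16·210 = 6. Containment (⊇): the Bézout identity exhibits 6 as an element of (210, 306), giving (6) ⊆ (210, 306). Containment (⊆): since 6 | 210 and 6 | 306 (210 = 6·35, 306 = 6·51), every Z-linear combination of 210 and 306 is divisible by 6, so (210, 306) ⊆ (6). Therefore (210, 306) = (6), d = 6.

Final answer: (210, 306) = (6); d = 6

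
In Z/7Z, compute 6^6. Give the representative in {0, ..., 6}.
Use repeated squaring. Binary(6) = 110. Walk through the bits of the exponent 6 left-to-right: at each bit after the leading one, square the running value, then multiply by 6 if the bit is 1 (always reducing mod 7):
  bit 1 = 1 (leading): start with 6.
  bit 2 = 1: square 6^2 = 36 ≡ 1; bit is 1, so multiply 1·6 = 6 (mod 7).
  bit 3 = 0: square 6^2 = 36 ≡ 1 (mod 7).
Final value: 6^6 ≡ 1 (mod 7).

Final answer: 1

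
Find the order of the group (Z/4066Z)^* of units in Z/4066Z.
(Z/4066Z)^* consists of the classes a with gcd(a, 4066) = 1, so its order is φ(4066). φ is multiplicative, with φ(p^e) = p^e − p^(e−1). Factorise 4066 = 2 · 19 · 107. Then
  φ(4066) = (2 − 1) · (19 − 1) · (107 − 1) = 1 · 18 · 106 = 1908.
Thus |(Z/4066Z)^*| = 1908.

Final answer: |(Z/4066Z)^*| = 1908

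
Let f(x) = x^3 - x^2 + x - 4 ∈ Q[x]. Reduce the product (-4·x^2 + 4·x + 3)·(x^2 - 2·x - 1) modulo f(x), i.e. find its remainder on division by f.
First multiply in Q[x] without reducing: a · b = -4·x^4 + 12·x^3 - x^2 - 10·x - 3. Now divide by f(x) = x^3 - x^2 + x - 4, eliminating the leading term at each step:
  leading term -4·x^4: subtract (-4·x)·f(x) = -4·x^4 + 4·x^3 - 4·x^2 + 16·x, leaving 8·x^3 + 3·x^2 - 26·x - 3
  leading term 8·x^3: subtract (8)·f(x) = 8·x^3 - 8·x^2 + 8·x - 32, leaving 11·x^2 - 34·x + 29
The degree is now < 3, so this is the remainder. Hence a · b ≡ 11·x^2 - 34·x + 29 in Q[x]/(f).

Final answer: a · b ≡ 11·x^2 - 34·x + 29 (mod f(x))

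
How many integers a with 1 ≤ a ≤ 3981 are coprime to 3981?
2652

The number of a ∈ {1, ..., 3981} with gcd(a, 3981) = 1 is by definition Euler's totient φ(3981). φ is multiplicative, with φ(p^e) = p^e − p^(e−1). Factorise 3981 = 3 · 1327. Then
  φ(3981) = (3 − 1) · (1327 − 1) = 2 · 1326 = 2652.
So there are 2652 such integers.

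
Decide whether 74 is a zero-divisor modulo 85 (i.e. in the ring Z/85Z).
gcd(74, 85) = 1, so 74 is a unit in Z/85Z (it has a multiplicative inverse). A unit cannot be a zero-divisor: if 74·b ≡ 0 then multiplying both sides by 74^(−1) gives b ≡ 0. So 74 is not a zero-divisor.

Final answer: NO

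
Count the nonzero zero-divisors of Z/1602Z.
In Z/1602Z each nonzero element is either a unit (gcd with 1602 is 1) or a zero-divisor (gcd > 1). The number of units is φ(1602): factorise 1602 = 2 · 3^2 · 89, so φ(1602) = (2 − 1) · (3^2 − 3^1) · (89 − 1) = 1 · 6 · 88 = 528. The nonzero elements number 1602 − 1 = 1601. Hence the nonzero zero-divisors number 1601 − 528 = 1073.

Final answer: Z/1602Z has 1073 nonzero zero-divisors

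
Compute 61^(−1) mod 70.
Apply the extended Euclidean algorithm to (70, 61), tracking rows (r, s, t) with s·70 + t·61 = r. Each division r_prev = q·r_cur + r_new produces the new row as (previous row) − q·(current row):
  row A: (70, 1, 0)   [1·70 + 0·61 = 70]
  row B: (61, 0, 1)   [0·70 + 1·61 = 61]
  70 = 1·61 + 9   → row C = row A − 1·row B = (9, 1, −1)   [check: 1·70 − 1·61 = 9]
  61 = 6·9 + 7   → row D = row B − 6·row C = (7, −6, 7)   [check: −6·70 + 7·61 = 7]
  9 = 1·7 + 2   → row E = row C − 1·row D = (2, 7, −8)   [check: 7·70 − 8·61 = 2]
  7 = 3·2 + 1   → row F = row D − 3·row E = (1, −27, 31)   [check: −27·70 + 31·61 = 1]
  2 = 2·1 + 0   → remainder 0, stop. gcd = 1 (last nonzero row F).
The gcd is 1, so 61 is invertible mod 70. The last nonzero row gives −27·70 + 31·61 = 1, so t = 31. So 61^(−1) ≡ 31 (mod 70). Verify: 61 · 31 = 1891 ≡ 1 (mod 70). ✓

Final answer: 61^(−1) ≡ 31 (mod 70)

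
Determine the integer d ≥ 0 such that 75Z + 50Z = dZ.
(75, 50) = (25); d = 25

In the PID Z, (a, b) is generated by gcd(a, b). Compute gcd(75, 50) with the extended Euclidean algorithm, tracking rows (r, s, t) with s·75 + t·50 = r:
  row A: (75, 1, 0)   [1·75 + 0·50 = 75]
  row B: (50, 0, 1)   [0·75 + 1·50 = 50]
  75 = 1·50 + 25   → row C = row A − 1·row B = (25, 1, −1)   [check: 1·75 − 1·50 = 25]
  50 = 2·25 + 0   → remainder 0, stop. gcd = 25 (last nonzero row C).
So gcd(75, 50) = 25, with Bézout identity 1·75 − 1·50 = 25. Containment (⊇): the Bézout identity exhibits 25 as an element of (75, 50), giving (25) ⊆ (75, 50). Containment (⊆): since 25 | 75 and 25 | 50 (75 = 25·3, 50 = 25·2), every Z-linear combination of 75 and 50 is divisible by 25, so (75, 50) ⊆ (25). Therefore (75, 50) = (25), d = 25.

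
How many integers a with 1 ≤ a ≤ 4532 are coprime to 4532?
The number of a ∈ {1, ..., 4532} with gcd(a, 4532) = 1 is by definition Euler's totient φ(4532). φ is multiplicative, with φ(p^e) = p^e − p^(e−1). Factorise 4532 = 2^2 · 11 · 103. Then
  φ(4532) = (2^2 − 2^1) · (11 − 1) · (103 − 1) = 2 · 10 · 102 = 2040.
So there are 2040 such integers.

Final answer: 2040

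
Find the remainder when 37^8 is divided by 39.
22

Use repeated squaring. Binary(8) = 1000. Walk through the bits of the exponent 8 left-to-right: at each bit after the leading one, square the running value, then multiply by 37 if the bit is 1 (always reducing mod 39):
  bit 1 = 1 (leading): start with 37.
  bit 2 = 0: square 37^2 = 1369 ≡ 4 (mod 39).
  bit 3 = 0: square 4^2 = 16 (mod 39).
  bit 4 = 0: square 16^2 = 256 ≡ 22 (mod 39).
Final value: 37^8 ≡ 22 (mod 39).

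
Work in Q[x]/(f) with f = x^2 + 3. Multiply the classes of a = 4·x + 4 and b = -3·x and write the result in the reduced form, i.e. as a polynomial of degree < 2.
a · b ≡ 36 - 12·x (mod f(x))

First multiply in Q[x] without reducing: a · b = -12·x^2 - 12·x. Now divide by f(x) = x^2 + 3, eliminating the leading term at each step:
  leading term -12·x^2: subtract (-12)·f(x) = -12·x^2 - 36, leaving 36 - 12·x
The degree is now < 2, so this is the remainder. Hence a · b ≡ 36 - 12·x in Q[x]/(f).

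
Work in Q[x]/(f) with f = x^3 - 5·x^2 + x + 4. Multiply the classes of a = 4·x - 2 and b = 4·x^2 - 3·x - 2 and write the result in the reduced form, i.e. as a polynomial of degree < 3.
First multiply in Q[x] without reducing: a · b = 16·x^3 - 20·x^2 - 2·x + 4. Now divide by f(x) = x^3 - 5·x^2 + x + 4, eliminating the leading term at each step:
  leading term 16·x^3: subtract (16)·f(x) = 16·x^3 - 80·x^2 + 16·x + 64, leaving 60·x^2 - 18·x - 60
The degree is now < 3, so this is the remainder. Hence a · b ≡ 60·x^2 - 18·x - 60 in Q[x]/(f).

Final answer: a · b ≡ 60·x^2 - 18·x - 60 (mod f(x))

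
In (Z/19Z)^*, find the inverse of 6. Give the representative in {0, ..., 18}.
Apply the extended Euclidean algorithm to (19, 6), tracking rows (r, s, t) with s·19 + t·6 = r. Each division r_prev = q·r_cur + r_new produces the new row as (previous row) − q·(current row):
  row A: (19, 1, 0)   [1·19 + 0·6 = 19]
  row B: (6, 0, 1)   [0·19 + 1·6 = 6]
  19 = 3·6 + 1   → row C = row A − 3·row B = (1, 1, −3)   [check: 1·19 − 3·6 = 1]
  6 = 6·1 + 0   → remainder 0, stop. gcd = 1 (last nonzero row C).
The gcd is 1, so 6 is invertible mod 19. The last nonzero row gives 1·19 − 3·6 = 1, so t = −3. So 6^(−1) ≡ −3 ≡ 16 (mod 19). Verify: 6 · 16 = 96 ≡ 1 (mod 19). ✓

Final answer: 6^(−1) ≡ 16 (mod 19)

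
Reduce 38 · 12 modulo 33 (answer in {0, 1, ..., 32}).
Reduce the factors first: 38 ≡ 5 (mod 33), so 38 · 12 ≡ 5 · 12 (mod 33). 5 · 12 = 60. Dividing by 33: 60 = 1·33 + 27. So (38 · 12) mod 33 = 27.

Final answer: 27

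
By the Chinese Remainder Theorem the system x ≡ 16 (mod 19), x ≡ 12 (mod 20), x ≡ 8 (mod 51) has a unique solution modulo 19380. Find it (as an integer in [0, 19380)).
x ≡ 1232 (mod 19380); the representative in [0, 19380) is 1232

The moduli 19, 20, 51 are pairwise coprime, so by the CRT there is a unique solution mod 19·20·51 = 19380.
Solve by successive substitution. Start with x ≡ 16 (mod 19).
  Combine with x ≡ 12 (mod 20): write x = 16 + 19·t and require 16 + 19·t ≡ 12 (mod 20), i.e. 19·t ≡ 12 − 16 ≡ 16 (mod 20). Since 19^(−1) ≡ 19 (mod 20), t ≡ 19·16 ≡ 4 (mod 20). So x ≡ 16 + 19·4 = 92 (mod 380).
  Combine with x ≡ 8 (mod 51): write x = 92 + 380·t and require 92 + 380·t ≡ 8 (mod 51), i.e. 380·t ≡ 8 − 92 ≡ 18 (mod 51). Since 380^(−1) ≡ 20 (mod 51) (380 ≡ 23 (mod 51)), t ≡ 20·18 ≡ 3 (mod 51). So x ≡ 92 + 380·3 = 1232 (mod 19380).
Unique solution in [0, 19380): x = 1232.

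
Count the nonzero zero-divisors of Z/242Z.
In Z/242Z each nonzero element is either a unit (gcd with 242 is 1) or a zero-divisor (gcd > 1). The number of units is φ(242): factorise 242 = 2 · 11^2, so φ(242) = (2 − 1) · (11^2 − 11^1) = 1 · 110 = 110. The nonzero elements number 242 − 1 = 241. Hence the nonzero zero-divisors number 241 − 110 = 131.

Final answer: Z/242Z has 131 nonzero zero-divisors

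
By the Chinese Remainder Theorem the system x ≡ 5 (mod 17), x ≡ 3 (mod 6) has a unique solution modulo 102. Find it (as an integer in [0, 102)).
x ≡ 39 (mod 102); the representative in [0, 102) is 39

The moduli 17, 6 are pairwise coprime, so by the CRT there is a unique solution mod 17·6 = 102.
Solve by successive substitution. Start with x ≡ 5 (mod 17).
  Combine with x ≡ 3 (mod 6): write x = 5 + 17·t and require 5 + 17·t ≡ 3 (mod 6), i.e. 17·t ≡ 3 − 5 ≡ 4 (mod 6). Since 17^(−1) ≡ 5 (mod 6) (17 ≡ 5 (mod 6)), t ≡ 5·4 ≡ 2 (mod 6). So x ≡ 5 + 17·2 = 39 (mod 102).
Unique solution in [0, 102): x = 39.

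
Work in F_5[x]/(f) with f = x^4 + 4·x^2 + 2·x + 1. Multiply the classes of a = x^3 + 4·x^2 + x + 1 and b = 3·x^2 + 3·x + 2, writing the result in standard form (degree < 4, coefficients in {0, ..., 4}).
a · b ≡ 3·x^2 + 2·x + 2 (mod f(x))

Multiply as integer polynomials: a · b = 3·x^5 + 15·x^4 + 17·x^3 + 14·x^2 + 5·x + 2. Reducing coefficients mod 5: a · b ≡ 3·x^5 + 2·x^3 + 4·x^2 + 2. Now divide by f(x) = x^4 + 4·x^2 + 2·x + 1 in F_5[x], eliminating the leading term at each step:
  leading term 3·x^5: subtract (3·x)·f(x) = 3·x^5 + 2·x^3 + x^2 + 3·x, leaving 3·x^2 + 2·x + 2 (coefficients mod 5)
The degree is now < 4, so this is the remainder. Hence a · b ≡ 3·x^2 + 2·x + 2 in F_5[x]/(f).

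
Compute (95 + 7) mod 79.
23

Reduce the summands first: 95 ≡ 16 (mod 79), so 95 + 7 ≡ 16 + 7 (mod 79). 16 + 7 = 23; 23 = 0·79 + 23, so (95 + 7) mod 79 = 23.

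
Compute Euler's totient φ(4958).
φ is multiplicative, with φ(p^e) = p^e − p^(e−1). Factorise 4958 = 2 · 37 · 67. Then
  φ(4958) = (2 − 1) · (37 − 1) · (67 − 1) = 1 · 36 · 66 = 2376.

Final answer: φ(4958) = 2376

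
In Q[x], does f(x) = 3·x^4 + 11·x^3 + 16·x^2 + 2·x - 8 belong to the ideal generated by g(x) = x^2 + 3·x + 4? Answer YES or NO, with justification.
YES

In Q[x] the ideal (g) consists of all multiples of g, so f ∈ (g) iff g | f, i.e. iff the remainder of f on division by g is 0. Divide f by g (g is monic, so eliminate the leading term of the running remainder at each step):
  leading term 3·x^4: subtract (3·x^2)·g(x) = 3·x^4 + 9·x^3 + 12·x^2, leaving 2·x^3 + 4·x^2 + 2·x - 8
  leading term 2·x^3: subtract (2·x)·g(x) = 2·x^3 + 6·x^2 + 8·x, leaving -2·x^2 - 6·x - 8
  leading term -2·x^2: subtract (-2)·g(x) = -2·x^2 - 6·x - 8, leaving 0
The remainder is 0, so f(x) = g(x) · h(x) with h(x) = 3·x^2 + 2·x - 2. Hence g | f, i.e. f ∈ (g).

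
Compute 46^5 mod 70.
Use repeated squaring. Binary(5) = 101. Walk through the bits of the exponent 5 left-to-right: at each bit after the leading one, square the running value, then multiply by 46 if the bit is 1 (always reducing mod 70):
  bit 1 = 1 (leading): start with 46.
  bit 2 = 0: square 46^2 = 2116 ≡ 16 (mod 70).
  bit 3 = 1: square 16^2 = 256 ≡ 46; bit is 1, so multiply 46·46 = 2116 ≡ 16 (mod 70).
Final value: 46^5 ≡ 16 (mod 70).

Final answer: 16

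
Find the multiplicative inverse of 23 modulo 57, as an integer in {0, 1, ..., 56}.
23^(−1) ≡ 5 (mod 57)

Apply the extended Euclidean algorithm to (57, 23), tracking rows (r, s, t) with s·57 + t·23 = r. Each division r_prev = q·r_cur + r_new produces the new row as (previous row) − q·(current row):
  row A: (57, 1, 0)   [1·57 + 0·23 = 57]
  row B: (23, 0, 1)   [0·57 + 1·23 = 23]
  57 = 2·23 + 11   → row C = row A − 2·row B = (11, 1, −2)   [check: 1·57 − 2·23 = 11]
  23 = 2·11 + 1   → row D = row B − 2·row C = (1, −2, 5)   [check: −2·57 + 5·23 = 1]
  11 = 11·1 + 0   → remainder 0, stop. gcd = 1 (last nonzero row D).
The gcd is 1, so 23 is invertible mod 57. The last nonzero row gives −2·57 + 5·23 = 1, so t = 5. So 23^(−1) ≡ 5 (mod 57). Verify: 23 · 5 = 115 ≡ 1 (mod 57). ✓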